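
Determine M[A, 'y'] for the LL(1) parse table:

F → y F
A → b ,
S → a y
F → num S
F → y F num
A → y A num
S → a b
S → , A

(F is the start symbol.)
To find M[A, 'y'], we find productions for A where 'y' is in the predict set (PREDICT(N → α) = (FIRST(α) \ {ε}) ∪ (FOLLOW(N) if α ⇒* ε)).

A → b ,: PREDICT = { 'b' }
A → y A num: PREDICT = { 'y' }
  'y' is in predict set, so this production goes in M[A, 'y']

M[A, 'y'] = A → y A num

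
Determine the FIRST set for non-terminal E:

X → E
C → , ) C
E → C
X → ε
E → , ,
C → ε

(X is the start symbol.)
{ ',', ε }

To compute FIRST(E), examine every production with E on the left-hand side, reading each right-hand side left to right until a non-nullable symbol is reached.

FIRST sets of the other non-terminals involved (by the same procedure, iterated to a fixed point):
  FIRST(C) = { ',', ε }

From E → C:
  - C is a non-terminal: add FIRST(C) \ {ε} = { ',' }
    C is nullable and nothing follows, so the whole right-hand side can vanish: ε ∈ FIRST(E)
From E → , ,:
  - ',' is a terminal: add ',' and stop

Collecting: FIRST(E) = { ',', ε }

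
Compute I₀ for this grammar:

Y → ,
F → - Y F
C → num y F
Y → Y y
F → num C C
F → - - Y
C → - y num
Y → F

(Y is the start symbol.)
{ [F → . - - Y], [F → . - Y F], [F → . num C C], [Y → . ,], [Y → . F], [Y → . Y y], [Y' → . Y] }

First, augment the grammar with Y' → Y
I₀ = CLOSURE({ [Y' → . Y] }):
  [Y' → . Y] has the dot before Y: add [Y → . ,], [Y → . Y y], [Y → . F]
  [Y → . F] has the dot before F: add [F → . - Y F], [F → . num C C], [F → . - - Y]
No further items can be added.

I₀ = { [F → . - - Y], [F → . - Y F], [F → . num C C], [Y → . ,], [Y → . F], [Y → . Y y], [Y' → . Y] }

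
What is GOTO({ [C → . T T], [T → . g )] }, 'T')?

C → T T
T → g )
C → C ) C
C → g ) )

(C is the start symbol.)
GOTO(I, 'T') = CLOSURE({ [A → αX.β] : [A → α.Xβ] ∈ I, X = 'T' })

Items with dot before 'T', with the dot advanced:
  [C → . T T] → [C → T . T]
Closure of the advanced items:
  [C → T . T] has the dot before T: add [T → . g )]

GOTO = { [C → T . T], [T → . g )] }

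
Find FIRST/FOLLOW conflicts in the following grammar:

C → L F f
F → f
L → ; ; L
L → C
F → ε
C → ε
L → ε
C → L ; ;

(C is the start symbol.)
Yes. C → L F f with FOLLOW(C) on { ';', 'f' }; C → L ';' ';' with FOLLOW(C) on { ';', 'f' }; F → f with FOLLOW(F) on { 'f' }; L → ';' ';' L with FOLLOW(L) on { ';' }; L → C with FOLLOW(L) on { ';', 'f' }

A FIRST/FOLLOW conflict occurs when a non-terminal N has a nullable alternative N → β (β ⇒* ε) and another alternative N → α with FIRST(α) ∩ FOLLOW(N) ≠ ∅: on such a lookahead the parser cannot decide between expanding α and letting N vanish via β.

Nullable non-terminals: C, F, L.
FIRST sets used below: FIRST(L) = { ';', 'f', ε }, FIRST(F) = { 'f', ε }, FIRST(C) = { ';', 'f', ε }

C: nullable alternative(s) C → ε; FOLLOW(C) = { $, ';', 'f' }
  C → L F f: FIRST \ {ε} = { ';', 'f' } — overlaps FOLLOW(C) on { ';', 'f' }: CONFLICT
  C → ε: FIRST \ {ε} = { } — this is the only nullable alternative, skip
  C → L ; ;: FIRST \ {ε} = { ';', 'f' } — overlaps FOLLOW(C) on { ';', 'f' }: CONFLICT

F: nullable alternative(s) F → ε; FOLLOW(F) = { 'f' }
  F → f: FIRST \ {ε} = { 'f' } — overlaps FOLLOW(F) on { 'f' }: CONFLICT
  F → ε: FIRST \ {ε} = { } — this is the only nullable alternative, skip

L: nullable alternative(s) L → C, L → ε; FOLLOW(L) = { ';', 'f' }
  L → ; ; L: FIRST \ {ε} = { ';' } — overlaps FOLLOW(L) on { ';' }: CONFLICT
  L → C: FIRST \ {ε} = { ';', 'f' } — overlaps FOLLOW(L) on { ';', 'f' }: CONFLICT
  L → ε: FIRST \ {ε} = { } — disjoint from FOLLOW(L)

So the grammar has 5 FIRST/FOLLOW conflicts (marked CONFLICT above).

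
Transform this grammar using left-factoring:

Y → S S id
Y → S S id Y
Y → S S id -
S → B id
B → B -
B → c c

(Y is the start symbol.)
Left-factoring transforms A → αβ₁ | αβ₂ into A → αA' and A' → β₁ | β₂
(α is the longest common prefix among the alternatives). Repeat until
no nonterminal has two alternatives with a common prefix.

Round 1: Y has alternatives sharing prefix 'S S id'. Introduce Y': Y → S S id Y'
  Add: Y' → ε
  Add: Y' → Y
  Add: Y' → -

No remaining common prefixes — done.

Resulting grammar:
Y → S S id Y'
Y' → ε
Y' → Y
Y' → -
S → B id
B → B -
B → c c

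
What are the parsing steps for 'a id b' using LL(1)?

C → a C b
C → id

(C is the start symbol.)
Stack is shown with the top on the left.

Stack    Input     Action
-------------------------
C $      a id b $  output C → a C b
a C b $  a id b $  match 'a'
C b $    id b $    output C → id
id b $   id b $    match 'id'
b $      b $       match 'b'
$        $         accept

The string is accepted.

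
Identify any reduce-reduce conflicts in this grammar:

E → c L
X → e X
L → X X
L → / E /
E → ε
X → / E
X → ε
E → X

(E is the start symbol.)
A reduce-reduce conflict occurs when an LR(0) state has two complete items [A → α .] and [B → β .] — both call for a reduction, and with no lookahead the parser cannot choose between them.

Augment with E' → E and build the canonical LR(0) collection (I0 = CLOSURE({[E' → . E]}), then GOTO on every symbol after a dot until no new states appear). It has 14 states:
  I0: { [E → . X], [E → . c L], [E → .], [E' → . E], [X → . / E], [X → . e X], [X → .] }  — shift, 2 reduces
  I1: { [E → . X], [E → . c L], [E → .], [X → . / E], [X → . e X], [X → .], [X → / . E] }  — shift, 2 reduces
  I2: { [E' → E .] }  — accept
  I3: { [E → X .] }  — reduce
  I4: { [E → c . L], [L → . / E /], [L → . X X], [X → . / E], [X → . e X], [X → .] }  — shift, reduce
  I5: { [X → . / E], [X → . e X], [X → .], [X → e . X] }  — shift, reduce
  I6: { [X → e X .] }  — reduce
  I7: { [E → . X], [E → . c L], [E → .], [L → / . E /], [X → . / E], [X → . e X], [X → .], [X → / . E] }  — shift, 2 reduces
  I8: { [E → c L .] }  — reduce
  I9: { [L → X . X], [X → . / E], [X → . e X], [X → .] }  — shift, reduce
  I10: { [L → X X .] }  — reduce
  I11: { [L → / E . /], [X → / E .] }  — shift, reduce
  I12: { [L → / E / .] }  — reduce
  I13: { [X → / E .] }  — reduce

I0 contains complete items [E → .], [X → .] — reduce-reduce conflict.
I1 contains complete items [E → .], [X → .] — reduce-reduce conflict.
I7 contains complete items [E → .], [X → .] — reduce-reduce conflict.

Answer: Yes — I0: [E → .] vs [X → .]; I1: [E → .] vs [X → .]; I7: [E → .] vs [X → .]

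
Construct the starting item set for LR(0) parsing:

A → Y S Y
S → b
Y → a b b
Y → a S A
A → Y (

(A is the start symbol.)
First, augment the grammar with A' → A
I₀ = CLOSURE({ [A' → . A] }):
  [A' → . A] has the dot before A: add [A → . Y S Y], [A → . Y (]
  [A → . Y S Y] has the dot before Y: add [Y → . a b b], [Y → . a S A]
No further items can be added.

I₀ = { [A → . Y (], [A → . Y S Y], [A' → . A], [Y → . a S A], [Y → . a b b] }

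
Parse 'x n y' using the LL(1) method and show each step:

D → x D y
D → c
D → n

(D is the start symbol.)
Stack is shown with the top on the left.

Stack    Input    Action
------------------------
D $      x n y $  output D → x D y
x D y $  x n y $  match 'x'
D y $    n y $    output D → n
n y $    n y $    match 'n'
y $      y $      match 'y'
$        $        accept

The string is accepted.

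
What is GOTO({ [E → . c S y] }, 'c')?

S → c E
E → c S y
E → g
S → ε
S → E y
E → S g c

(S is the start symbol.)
GOTO(I, 'c') = CLOSURE({ [A → αX.β] : [A → α.Xβ] ∈ I, X = 'c' })

Items with dot before 'c', with the dot advanced:
  [E → . c S y] → [E → c . S y]
Closure of the advanced items:
  [E → c . S y] has the dot before S: add [S → . c E], [S → .], [S → . E y]
  [S → . E y] has the dot before E: add [E → . c S y], [E → . g], [E → . S g c]

GOTO = { [E → . S g c], [E → . c S y], [E → . g], [E → c . S y], [S → . E y], [S → . c E], [S → .] }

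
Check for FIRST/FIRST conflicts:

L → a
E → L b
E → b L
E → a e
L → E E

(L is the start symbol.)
A FIRST/FIRST conflict occurs when two productions N → α and N → β for the same non-terminal have FIRST(α) ∩ FIRST(β) ≠ ∅ (with ε ∈ FIRST of a nullable right-hand side, so two nullable alternatives also conflict).

FIRST sets of the non-terminals at (or reachable through a nullable prefix from) the front of some alternative:
  FIRST(E) = { 'a', 'b' }
  FIRST(L) = { 'a', 'b' }

Productions for L:
  L → a: FIRST = { 'a' }
  L → E E: FIRST = { 'a', 'b' }
Productions for E:
  E → L b: FIRST = { 'a', 'b' }
  E → b L: FIRST = { 'b' }
  E → a e: FIRST = { 'a' }

Conflict for L: L → a and L → E E
  Overlap: { 'a' }
Conflict for E: E → L b and E → b L
  Overlap: { 'b' }
Conflict for E: E → L b and E → a e
  Overlap: { 'a' }

Answer: Yes. L → a / L → E E on { 'a' }; E → L b / E → b L on { 'b' }; E → L b / E → a e on { 'a' }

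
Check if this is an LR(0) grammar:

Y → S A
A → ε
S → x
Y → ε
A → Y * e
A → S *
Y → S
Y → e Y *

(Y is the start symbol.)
No. Shift-reduce conflict between [Y → .] and [S → . x]

Augment with Y' → Y and build the canonical LR(0) collection (I0 = CLOSURE({[Y' → . Y]}), then GOTO on every symbol after a dot until no new states appear). It has 13 states:
  I0: { [S → . x], [Y → . S A], [Y → . S], [Y → . e Y *], [Y → .], [Y' → . Y] }  — shift, reduce
  I1: { [A → . S *], [A → . Y * e], [A → .], [S → . x], [Y → . S A], [Y → . S], [Y → . e Y *], [Y → .], [Y → S . A], [Y → S .] }  — shift, 3 reduces
  I2: { [Y' → Y .] }  — accept
  I3: { [S → . x], [Y → . S A], [Y → . S], [Y → . e Y *], [Y → .], [Y → e . Y *] }  — shift, reduce
  I4: { [S → x .] }  — reduce
  I5: { [Y → e Y . *] }  — shift
  I6: { [Y → e Y * .] }  — reduce
  I7: { [Y → S A .] }  — reduce
  I8: { [A → . S *], [A → . Y * e], [A → .], [A → S . *], [S → . x], [Y → . S A], [Y → . S], [Y → . e Y *], [Y → .], [Y → S . A], [Y → S .] }  — shift, 3 reduces
  I9: { [A → Y . * e] }  — shift
  I10: { [A → Y * . e] }  — shift
  I11: { [A → Y * e .] }  — reduce
  I12: { [A → S * .] }  — reduce

Conflict in state I0:
  Shift-reduce conflict between [Y → .] and [S → . x]
So the grammar is NOT LR(0).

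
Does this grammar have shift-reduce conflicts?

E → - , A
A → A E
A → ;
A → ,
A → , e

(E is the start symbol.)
A shift-reduce conflict occurs when an LR(0) state has both:
  - a complete (reduce) item [A → α .] (dot at the end), and
  - a shift item [B → β . c γ] (dot before a terminal).

Augment with E' → E and build the canonical LR(0) collection (I0 = CLOSURE({[E' → . E]}), then GOTO on every symbol after a dot until no new states appear). It has 9 states:
  I0: { [E → . - , A], [E' → . E] }  — shift
  I1: { [E → - . , A] }  — shift
  I2: { [E' → E .] }  — accept
  I3: { [A → . , e], [A → . ,], [A → . ;], [A → . A E], [E → - , . A] }  — shift
  I4: { [A → , . e], [A → , .] }  — shift, reduce
  I5: { [A → ; .] }  — reduce
  I6: { [A → A . E], [E → - , A .], [E → . - , A] }  — shift, reduce
  I7: { [A → A E .] }  — reduce
  I8: { [A → , e .] }  — reduce

I4 contains reduce item [A → , .] and shift item [A → , . e] — shift-reduce conflict.
I6 contains reduce item [E → - , A .] and shift item [E → . - , A] — shift-reduce conflict.

Answer: Yes — I4: [A → , .] vs [A → , . e]; I6: [E → - , A .] vs [E → . - , A]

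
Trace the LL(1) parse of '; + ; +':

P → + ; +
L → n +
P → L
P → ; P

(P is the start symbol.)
Stack is shown with the top on the left.

Stack    Input      Action
--------------------------
P $      ; + ; + $  output P → ; P
; P $    ; + ; + $  match ';'
P $      + ; + $    output P → + ; +
+ ; + $  + ; + $    match '+'
; + $    ; + $      match ';'
+ $      + $        match '+'
$        $          accept

The string is accepted.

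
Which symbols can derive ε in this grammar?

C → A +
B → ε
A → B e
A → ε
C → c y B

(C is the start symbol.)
{ 'A', 'B' }

ε-productions: B → ε, A → ε
So B, A are immediately nullable.
No further non-terminal can be added: every production for the remaining non-terminals contains a terminal or a non-nullable non-terminal.
Nullable = { 'A', 'B' }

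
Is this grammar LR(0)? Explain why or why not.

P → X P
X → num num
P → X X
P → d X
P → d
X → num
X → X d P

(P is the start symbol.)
A grammar is LR(0) if no state in the canonical LR(0) collection has:
  - both a shift item (dot before a terminal) and a complete item (shift-reduce conflict), or
  - two or more complete items (reduce-reduce conflict; the accept item [P' → P .] counts as a complete item here).

Augment with P' → P and build the canonical LR(0) collection (I0 = CLOSURE({[P' → . P]}), then GOTO on every symbol after a dot until no new states appear). It has 13 states:
  I0: { [P → . X P], [P → . X X], [P → . d X], [P → . d], [P' → . P], [X → . X d P], [X → . num num], [X → . num] }  — shift
  I1: { [P' → P .] }  — accept
  I2: { [P → . X P], [P → . X X], [P → . d X], [P → . d], [P → X . P], [P → X . X], [X → . X d P], [X → . num num], [X → . num], [X → X . d P] }  — shift
  I3: { [P → d . X], [P → d .], [X → . X d P], [X → . num num], [X → . num] }  — shift, reduce
  I4: { [X → num . num], [X → num .] }  — shift, reduce
  I5: { [X → num num .] }  — reduce
  I6: { [P → d X .], [X → X . d P] }  — shift, reduce
  I7: { [P → . X P], [P → . X X], [P → . d X], [P → . d], [X → . X d P], [X → . num num], [X → . num], [X → X d . P] }  — shift
  I8: { [X → X d P .] }  — reduce
  I9: { [P → X P .] }  — reduce
  I10: { [P → . X P], [P → . X X], [P → . d X], [P → . d], [P → X . P], [P → X . X], [P → X X .], [X → . X d P], [X → . num num], [X → . num], [X → X . d P] }  — shift, reduce
  I11: { [P → . X P], [P → . X X], [P → . d X], [P → . d], [P → d . X], [P → d .], [X → . X d P], [X → . num num], [X → . num], [X → X d . P] }  — shift, reduce
  I12: { [P → . X P], [P → . X X], [P → . d X], [P → . d], [P → X . P], [P → X . X], [P → d X .], [X → . X d P], [X → . num num], [X → . num], [X → X . d P] }  — shift, reduce

Conflict in state I3:
  Shift-reduce conflict between [P → d .] and [X → . num]
So the grammar is NOT LR(0).

Answer: No. Shift-reduce conflict between [P → d .] and [X → . num]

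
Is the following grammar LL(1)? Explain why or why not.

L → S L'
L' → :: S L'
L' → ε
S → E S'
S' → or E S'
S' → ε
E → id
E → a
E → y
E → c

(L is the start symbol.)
Yes, the grammar is LL(1).

A grammar is LL(1) if for each non-terminal N with multiple productions, the predict sets of those productions are pairwise disjoint, where PREDICT(N → α) = (FIRST(α) \ {ε}) ∪ (FOLLOW(N) if α ⇒* ε).

Relevant sets:
  FOLLOW(L') = { $ }
  FOLLOW(S') = { $, '::' }

For L':
  PREDICT(L' → :: S L') = { '::' }
  PREDICT(L' → ε) = { $ }
For S':
  PREDICT(S' → or E S') = { 'or' }
  PREDICT(S' → ε) = { $, '::' }
For E:
  PREDICT(E → id) = { 'id' }
  PREDICT(E → a) = { 'a' }
  PREDICT(E → y) = { 'y' }
  PREDICT(E → c) = { 'c' }
L, S have a single production, so nothing to check there.

All predict sets are disjoint. The grammar IS LL(1).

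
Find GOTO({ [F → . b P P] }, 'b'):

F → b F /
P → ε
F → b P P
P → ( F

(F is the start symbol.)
GOTO(I, 'b') = CLOSURE({ [A → αX.β] : [A → α.Xβ] ∈ I, X = 'b' })

Items with dot before 'b', with the dot advanced:
  [F → . b P P] → [F → b . P P]
Closure of the advanced items:
  [F → b . P P] has the dot before P: add [P → .], [P → . ( F]

GOTO = { [F → b . P P], [P → . ( F], [P → .] }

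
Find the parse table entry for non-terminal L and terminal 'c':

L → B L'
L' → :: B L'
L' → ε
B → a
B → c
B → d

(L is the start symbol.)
To find M[L, 'c'], we find productions for L where 'c' is in the predict set (PREDICT(N → α) = (FIRST(α) \ {ε}) ∪ (FOLLOW(N) if α ⇒* ε)).

Relevant sets:
  FIRST(B) = { 'a', 'c', 'd' }

L → B L': PREDICT = { 'a', 'c', 'd' }
  'c' is in predict set, so this production goes in M[L, 'c']

M[L, 'c'] = L → B L'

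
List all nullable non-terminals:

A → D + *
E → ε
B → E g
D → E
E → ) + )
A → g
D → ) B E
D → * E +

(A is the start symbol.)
A non-terminal is nullable if it can derive ε (the empty string): either it has an ε-production, or it has a production whose right-hand side consists entirely of nullable non-terminals.

ε-productions: E → ε
So E is immediately nullable.
D → E: every symbol on the right is nullable, so D is nullable too.
No further non-terminal can be added: every production for the remaining non-terminals contains a terminal or a non-nullable non-terminal.
Nullable = { 'D', 'E' }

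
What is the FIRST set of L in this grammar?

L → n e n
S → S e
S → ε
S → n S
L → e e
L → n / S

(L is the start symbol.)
To compute FIRST(L), examine every production with L on the left-hand side, reading each right-hand side left to right until a non-nullable symbol is reached.

From L → n e n:
  - n is a terminal: add 'n' and stop
From L → e e:
  - e is a terminal: add 'e' and stop
From L → n / S:
  - n is a terminal: add 'n' and stop

Collecting: FIRST(L) = { 'e', 'n' }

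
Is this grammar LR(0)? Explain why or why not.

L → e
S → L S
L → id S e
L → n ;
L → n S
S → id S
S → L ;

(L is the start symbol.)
A grammar is LR(0) if no state in the canonical LR(0) collection has:
  - both a shift item (dot before a terminal) and a complete item (shift-reduce conflict), or
  - two or more complete items (reduce-reduce conflict; the accept item [L' → L .] counts as a complete item here).

Augment with L' → L and build the canonical LR(0) collection (I0 = CLOSURE({[L' → . L]}), then GOTO on every symbol after a dot until no new states appear). It has 14 states:
  I0: { [L → . e], [L → . id S e], [L → . n ;], [L → . n S], [L' → . L] }  — shift
  I1: { [L' → L .] }  — accept
  I2: { [L → e .] }  — reduce
  I3: { [L → . e], [L → . id S e], [L → . n ;], [L → . n S], [L → id . S e], [S → . L ;], [S → . L S], [S → . id S] }  — shift
  I4: { [L → . e], [L → . id S e], [L → . n ;], [L → . n S], [L → n . ;], [L → n . S], [S → . L ;], [S → . L S], [S → . id S] }  — shift
  I5: { [L → n ; .] }  — reduce
  I6: { [L → . e], [L → . id S e], [L → . n ;], [L → . n S], [S → . L ;], [S → . L S], [S → . id S], [S → L . ;], [S → L . S] }  — shift
  I7: { [L → n S .] }  — reduce
  I8: { [L → . e], [L → . id S e], [L → . n ;], [L → . n S], [L → id . S e], [S → . L ;], [S → . L S], [S → . id S], [S → id . S] }  — shift
  I9: { [L → id S . e], [S → id S .] }  — shift, reduce
  I10: { [L → id S e .] }  — reduce
  I11: { [S → L ; .] }  — reduce
  I12: { [S → L S .] }  — reduce
  I13: { [L → id S . e] }  — shift

Conflict in state I9:
  Shift-reduce conflict between [S → id S .] and [L → id S . e]
So the grammar is NOT LR(0).

Answer: No. Shift-reduce conflict between [S → id S .] and [L → id S . e]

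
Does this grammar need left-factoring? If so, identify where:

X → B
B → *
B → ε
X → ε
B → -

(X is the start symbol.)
Left-factoring is needed when two productions for the same non-terminal
share a common prefix on the right-hand side.

Productions for X:
  X → B
  X → ε
Productions for B:
  B → *
  B → ε
  B → -

No common prefixes found.

Answer: No, left-factoring is not needed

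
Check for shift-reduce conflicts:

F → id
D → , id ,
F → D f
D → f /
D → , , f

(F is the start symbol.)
A shift-reduce conflict occurs when an LR(0) state has both:
  - a complete (reduce) item [A → α .] (dot at the end), and
  - a shift item [B → β . c γ] (dot before a terminal).

Augment with F' → F and build the canonical LR(0) collection (I0 = CLOSURE({[F' → . F]}), then GOTO on every symbol after a dot until no new states appear). It has 12 states:
  I0: { [D → . , , f], [D → . , id ,], [D → . f /], [F → . D f], [F → . id], [F' → . F] }  — shift
  I1: { [D → , . , f], [D → , . id ,] }  — shift
  I2: { [F → D . f] }  — shift
  I3: { [F' → F .] }  — accept
  I4: { [D → f . /] }  — shift
  I5: { [F → id .] }  — reduce
  I6: { [D → f / .] }  — reduce
  I7: { [F → D f .] }  — reduce
  I8: { [D → , , . f] }  — shift
  I9: { [D → , id . ,] }  — shift
  I10: { [D → , id , .] }  — reduce
  I11: { [D → , , f .] }  — reduce

No state contains both a complete item and a shift item.

Answer: No shift-reduce conflicts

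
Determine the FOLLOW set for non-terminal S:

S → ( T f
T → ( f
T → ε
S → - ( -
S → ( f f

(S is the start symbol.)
S is the start symbol, so $ ∈ FOLLOW(S).
S does not occur on any right-hand side.

Taking the union: FOLLOW(S) = { $ }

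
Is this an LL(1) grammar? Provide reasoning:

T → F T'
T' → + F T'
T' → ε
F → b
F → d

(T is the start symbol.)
Yes, the grammar is LL(1).

A grammar is LL(1) if for each non-terminal N with multiple productions, the predict sets of those productions are pairwise disjoint, where PREDICT(N → α) = (FIRST(α) \ {ε}) ∪ (FOLLOW(N) if α ⇒* ε).

Relevant sets:
  FOLLOW(T') = { $ }

For T':
  PREDICT(T' → '+' F T') = { '+' }
  PREDICT(T' → ε) = { $ }
For F:
  PREDICT(F → b) = { 'b' }
  PREDICT(F → d) = { 'd' }
T has a single production, so nothing to check there.

All predict sets are disjoint. The grammar IS LL(1).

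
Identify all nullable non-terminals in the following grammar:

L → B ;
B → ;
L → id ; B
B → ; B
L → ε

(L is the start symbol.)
{ 'L' }

A non-terminal is nullable if it can derive ε (the empty string): either it has an ε-production, or it has a production whose right-hand side consists entirely of nullable non-terminals.

ε-productions: L → ε
So L is immediately nullable.
No further non-terminal can be added: every production for the remaining non-terminals contains a terminal or a non-nullable non-terminal.
Nullable = { 'L' }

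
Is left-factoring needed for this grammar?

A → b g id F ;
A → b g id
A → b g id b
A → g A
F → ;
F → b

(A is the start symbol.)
Left-factoring is needed when two productions for the same non-terminal
share a common prefix on the right-hand side.

Productions for A:
  A → b g id F ;
  A → b g id
  A → b g id b
  A → g A
Productions for F:
  F → ;
  F → b

Found common prefix 'b g id' in productions for A

Answer: Yes, A has productions with common prefix 'b g id'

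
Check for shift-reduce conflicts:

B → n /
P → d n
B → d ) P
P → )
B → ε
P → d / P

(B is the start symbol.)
A shift-reduce conflict occurs when an LR(0) state has both:
  - a complete (reduce) item [A → α .] (dot at the end), and
  - a shift item [B → β . c γ] (dot before a terminal).

Augment with B' → B and build the canonical LR(0) collection (I0 = CLOSURE({[B' → . B]}), then GOTO on every symbol after a dot until no new states appear). It has 12 states:
  I0: { [B → . d ) P], [B → . n /], [B → .], [B' → . B] }  — shift, reduce
  I1: { [B' → B .] }  — accept
  I2: { [B → d . ) P] }  — shift
  I3: { [B → n . /] }  — shift
  I4: { [B → n / .] }  — reduce
  I5: { [B → d ) . P], [P → . )], [P → . d / P], [P → . d n] }  — shift
  I6: { [P → ) .] }  — reduce
  I7: { [B → d ) P .] }  — reduce
  I8: { [P → d . / P], [P → d . n] }  — shift
  I9: { [P → . )], [P → . d / P], [P → . d n], [P → d / . P] }  — shift
  I10: { [P → d n .] }  — reduce
  I11: { [P → d / P .] }  — reduce

I0 contains reduce item [B → .] and shift items [B → . d ) P], [B → . n /] — shift-reduce conflict.

Answer: Yes — I0: [B → .] vs [B → . d ) P]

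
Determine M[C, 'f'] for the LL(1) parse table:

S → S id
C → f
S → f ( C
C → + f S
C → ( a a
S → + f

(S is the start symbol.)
To find M[C, 'f'], we find productions for C where 'f' is in the predict set (PREDICT(N → α) = (FIRST(α) \ {ε}) ∪ (FOLLOW(N) if α ⇒* ε)).

C → f: PREDICT = { 'f' }
  'f' is in predict set, so this production goes in M[C, 'f']
C → + f S: PREDICT = { '+' }
C → ( a a: PREDICT = { '(' }

M[C, 'f'] = C → f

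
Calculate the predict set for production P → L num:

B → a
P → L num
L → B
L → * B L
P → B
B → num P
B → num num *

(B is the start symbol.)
{ '*', 'a', 'num' }

PREDICT(P → L num) = (FIRST(RHS) \ {ε}) ∪ (FOLLOW(P) if ε ∈ FIRST(RHS), i.e. RHS ⇒* ε)
FIRST(L) = { '*', 'a', 'num' }
FIRST(L num) = { '*', 'a', 'num' }
ε ∉ FIRST(L num), so FOLLOW(P) is not added.
PREDICT(P → L num) = { '*', 'a', 'num' }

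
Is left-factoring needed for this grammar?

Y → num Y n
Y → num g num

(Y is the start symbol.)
Yes, Y has productions with common prefix 'num'

Left-factoring is needed when two productions for the same non-terminal
share a common prefix on the right-hand side.

Productions for Y:
  Y → num Y n
  Y → num g num

Found common prefix 'num' in productions for Y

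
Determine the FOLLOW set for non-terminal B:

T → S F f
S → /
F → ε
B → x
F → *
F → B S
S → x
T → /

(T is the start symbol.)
To compute FOLLOW(B), find every occurrence of B on a right-hand side N → α B β: add FIRST(β) \ {ε}, and if β is empty or nullable also add FOLLOW(N). Iterate to a fixed point.

In F → B S: B is followed by S, add FIRST(S) \ {ε} = { '/', 'x' }

Taking the union: FOLLOW(B) = { '/', 'x' }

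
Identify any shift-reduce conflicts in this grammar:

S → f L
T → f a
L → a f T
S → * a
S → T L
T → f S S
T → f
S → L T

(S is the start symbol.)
Yes — I6: [T → f .] vs [L → . a f T]; I7: [S → f L .] vs [T → . f]; I9: [T → f a .] vs [L → a . f T]; I12: [T → f .] vs [L → . a f T]

A shift-reduce conflict occurs when an LR(0) state has both:
  - a complete (reduce) item [A → α .] (dot at the end), and
  - a shift item [B → β . c γ] (dot before a terminal).

Augment with S' → S and build the canonical LR(0) collection (I0 = CLOSURE({[S' → . S]}), then GOTO on every symbol after a dot until no new states appear). It has 17 states:
  I0: { [L → . a f T], [S → . * a], [S → . L T], [S → . T L], [S → . f L], [S' → . S], [T → . f S S], [T → . f a], [T → . f] }  — shift
  I1: { [S → * . a] }  — shift
  I2: { [S → L . T], [T → . f S S], [T → . f a], [T → . f] }  — shift
  I3: { [S' → S .] }  — accept
  I4: { [L → . a f T], [S → T . L] }  — shift
  I5: { [L → a . f T] }  — shift
  I6: { [L → . a f T], [S → . * a], [S → . L T], [S → . T L], [S → . f L], [S → f . L], [T → . f S S], [T → . f a], [T → . f], [T → f . S S], [T → f . a], [T → f .] }  — shift, reduce
  I7: { [S → L . T], [S → f L .], [T → . f S S], [T → . f a], [T → . f] }  — shift, reduce
  I8: { [L → . a f T], [S → . * a], [S → . L T], [S → . T L], [S → . f L], [T → . f S S], [T → . f a], [T → . f], [T → f S . S] }  — shift
  I9: { [L → a . f T], [T → f a .] }  — shift, reduce
  I10: { [L → a f . T], [T → . f S S], [T → . f a], [T → . f] }  — shift
  I11: { [L → a f T .] }  — reduce
  I12: { [L → . a f T], [S → . * a], [S → . L T], [S → . T L], [S → . f L], [T → . f S S], [T → . f a], [T → . f], [T → f . S S], [T → f . a], [T → f .] }  — shift, reduce
  I13: { [T → f S S .] }  — reduce
  I14: { [S → L T .] }  — reduce
  I15: { [S → T L .] }  — reduce
  I16: { [S → * a .] }  — reduce

I6 contains reduce item [T → f .] and shift items [L → . a f T], [S → . * a], [S → . f L], [T → . f], [T → . f S S], [T → . f a], [T → f . a] — shift-reduce conflict.
I7 contains reduce item [S → f L .] and shift items [T → . f], [T → . f S S], [T → . f a] — shift-reduce conflict.
I9 contains reduce item [T → f a .] and shift item [L → a . f T] — shift-reduce conflict.
I12 contains reduce item [T → f .] and shift items [L → . a f T], [S → . * a], [S → . f L], [T → . f], [T → . f S S], [T → . f a], [T → f . a] — shift-reduce conflict.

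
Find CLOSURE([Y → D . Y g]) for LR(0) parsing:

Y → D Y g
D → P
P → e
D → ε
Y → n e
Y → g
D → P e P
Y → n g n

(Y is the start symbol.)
Start with: [Y → D . Y g]
  [Y → D . Y g] has the dot before Y: add [Y → . D Y g], [Y → . n e], [Y → . g], [Y → . n g n]
  [Y → . D Y g] has the dot before D: add [D → . P], [D → .], [D → . P e P]
  [D → . P] has the dot before P: add [P → . e]
No further items can be added.

CLOSURE = { [D → . P e P], [D → . P], [D → .], [P → . e], [Y → . D Y g], [Y → . g], [Y → . n e], [Y → . n g n], [Y → D . Y g] }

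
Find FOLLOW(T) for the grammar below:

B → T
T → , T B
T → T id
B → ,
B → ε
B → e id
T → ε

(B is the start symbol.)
To compute FOLLOW(T), find every occurrence of T on a right-hand side N → α T β: add FIRST(β) \ {ε}, and if β is empty or nullable also add FOLLOW(N). Iterate to a fixed point.

In B → T: T is at the end, add FOLLOW(B)
In T → , T B: T is followed by B, add FIRST(B) \ {ε} = { ',', 'e', 'id' }
  B is nullable, so FOLLOW(T) is also included — that is the set being defined, nothing new
In T → T id: T is followed by id, add FIRST(id) \ {ε} = { 'id' }

The FOLLOW sets referred to above (computed the same way, to a fixed point):
  FOLLOW(B) = { $, ',', 'e', 'id' }

Taking the union: FOLLOW(T) = { $, ',', 'e', 'id' }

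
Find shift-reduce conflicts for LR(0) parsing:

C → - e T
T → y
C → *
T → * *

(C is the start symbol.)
No shift-reduce conflicts

A shift-reduce conflict occurs when an LR(0) state has both:
  - a complete (reduce) item [A → α .] (dot at the end), and
  - a shift item [B → β . c γ] (dot before a terminal).

Augment with C' → C and build the canonical LR(0) collection (I0 = CLOSURE({[C' → . C]}), then GOTO on every symbol after a dot until no new states appear). It has 9 states:
  I0: { [C → . *], [C → . - e T], [C' → . C] }  — shift
  I1: { [C → * .] }  — reduce
  I2: { [C → - . e T] }  — shift
  I3: { [C' → C .] }  — accept
  I4: { [C → - e . T], [T → . * *], [T → . y] }  — shift
  I5: { [T → * . *] }  — shift
  I6: { [C → - e T .] }  — reduce
  I7: { [T → y .] }  — reduce
  I8: { [T → * * .] }  — reduce

No state contains both a complete item and a shift item.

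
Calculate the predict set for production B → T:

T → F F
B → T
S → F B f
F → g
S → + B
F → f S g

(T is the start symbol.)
{ 'f', 'g' }

PREDICT(B → T) = (FIRST(RHS) \ {ε}) ∪ (FOLLOW(B) if ε ∈ FIRST(RHS), i.e. RHS ⇒* ε)
FIRST(T) = { 'f', 'g' }
FIRST(T) = { 'f', 'g' }
ε ∉ FIRST(T), so FOLLOW(B) is not added.
PREDICT(B → T) = { 'f', 'g' }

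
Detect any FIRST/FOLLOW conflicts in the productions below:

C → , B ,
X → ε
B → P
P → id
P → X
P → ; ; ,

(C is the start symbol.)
No FIRST/FOLLOW conflicts.

Nullable non-terminals: B, P, X.
FIRST sets used below: FIRST(X) = { ε }
B has a nullable alternative but only one production, so nothing to check.

P: nullable alternative(s) P → X; FOLLOW(P) = { ',' }
  P → id: FIRST \ {ε} = { 'id' } — disjoint from FOLLOW(P)
  P → X: FIRST \ {ε} = { } — this is the only nullable alternative, skip
  P → ; ; ,: FIRST \ {ε} = { ';' } — disjoint from FOLLOW(P)
X has a nullable alternative but only one production, so nothing to check.

C has no nullable alternative, so no FIRST/FOLLOW check is needed there.

No FIRST/FOLLOW conflicts found.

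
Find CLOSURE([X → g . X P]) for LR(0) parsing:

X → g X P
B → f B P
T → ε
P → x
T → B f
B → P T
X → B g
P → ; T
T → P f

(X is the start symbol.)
Start with: [X → g . X P]
  [X → g . X P] has the dot before X: add [X → . g X P], [X → . B g]
  [X → . B g] has the dot before B: add [B → . f B P], [B → . P T]
  [B → . P T] has the dot before P: add [P → . x], [P → . ; T]
No further items can be added.

CLOSURE = { [B → . P T], [B → . f B P], [P → . ; T], [P → . x], [X → . B g], [X → . g X P], [X → g . X P] }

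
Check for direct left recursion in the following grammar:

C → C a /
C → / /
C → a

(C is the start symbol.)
Direct left recursion occurs when N → N α for some non-terminal N (the right-hand side begins with the left-hand side itself).

C → C a /: LEFT RECURSIVE (starts with C)
C → / /: starts with '/'
C → a: starts with a

The grammar has direct left recursion on: C.

Answer: Yes, C is left-recursive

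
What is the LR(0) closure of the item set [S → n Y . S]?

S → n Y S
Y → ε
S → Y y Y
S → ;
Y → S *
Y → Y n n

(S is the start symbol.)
Start with: [S → n Y . S]
  [S → n Y . S] has the dot before S: add [S → . n Y S], [S → . Y y Y], [S → . ;]
  [S → . Y y Y] has the dot before Y: add [Y → .], [Y → . S *], [Y → . Y n n]
No further items can be added.

CLOSURE = { [S → . ;], [S → . Y y Y], [S → . n Y S], [S → n Y . S], [Y → . S *], [Y → . Y n n], [Y → .] }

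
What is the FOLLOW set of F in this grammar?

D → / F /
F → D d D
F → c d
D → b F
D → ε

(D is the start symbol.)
{ $, '/', 'd' }

To compute FOLLOW(F), find every occurrence of F on a right-hand side N → α F β: add FIRST(β) \ {ε}, and if β is empty or nullable also add FOLLOW(N). Iterate to a fixed point.

In D → / F /: F is followed by '/', add FIRST('/') \ {ε} = { '/' }
In D → b F: F is at the end, add FOLLOW(D)

The FOLLOW sets referred to above (computed the same way, to a fixed point):
  FOLLOW(D) = { $, '/', 'd' }

Taking the union: FOLLOW(F) = { $, '/', 'd' }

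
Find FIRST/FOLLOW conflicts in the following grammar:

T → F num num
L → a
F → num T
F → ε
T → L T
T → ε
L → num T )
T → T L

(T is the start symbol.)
Yes. T → F num num with FOLLOW(T) on { 'num' }; T → L T with FOLLOW(T) on { 'a', 'num' }; T → T L with FOLLOW(T) on { 'a', 'num' }; F → num T with FOLLOW(F) on { 'num' }

Nullable non-terminals: F, T.
FIRST sets used below: FIRST(F) = { 'num', ε }, FIRST(L) = { 'a', 'num' }, FIRST(T) = { 'a', 'num', ε }

F: nullable alternative(s) F → ε; FOLLOW(F) = { 'num' }
  F → num T: FIRST \ {ε} = { 'num' } — overlaps FOLLOW(F) on { 'num' }: CONFLICT
  F → ε: FIRST \ {ε} = { } — this is the only nullable alternative, skip

T: nullable alternative(s) T → ε; FOLLOW(T) = { $, ')', 'a', 'num' }
  T → F num num: FIRST \ {ε} = { 'num' } — overlaps FOLLOW(T) on { 'num' }: CONFLICT
  T → L T: FIRST \ {ε} = { 'a', 'num' } — overlaps FOLLOW(T) on { 'a', 'num' }: CONFLICT
  T → ε: FIRST \ {ε} = { } — this is the only nullable alternative, skip
  T → T L: FIRST \ {ε} = { 'a', 'num' } — overlaps FOLLOW(T) on { 'a', 'num' }: CONFLICT

L has no nullable alternative, so no FIRST/FOLLOW check is needed there.

So the grammar has 4 FIRST/FOLLOW conflicts (marked CONFLICT above).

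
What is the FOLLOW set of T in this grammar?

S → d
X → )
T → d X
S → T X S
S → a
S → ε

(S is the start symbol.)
In S → T X S: T is followed by X S, add FIRST(X S) \ {ε} = { ')' }

Taking the union: FOLLOW(T) = { ')' }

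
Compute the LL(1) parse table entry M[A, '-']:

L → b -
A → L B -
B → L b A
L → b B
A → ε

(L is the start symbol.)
To find M[A, '-'], we find productions for A where '-' is in the predict set (PREDICT(N → α) = (FIRST(α) \ {ε}) ∪ (FOLLOW(N) if α ⇒* ε)).

Relevant sets:
  FIRST(L) = { 'b' }
  FOLLOW(A) = { $, '-', 'b' }

A → L B -: PREDICT = { 'b' }
A → ε: PREDICT = { $, '-', 'b' }
  '-' is in predict set, so this production goes in M[A, '-']

M[A, '-'] = A → ε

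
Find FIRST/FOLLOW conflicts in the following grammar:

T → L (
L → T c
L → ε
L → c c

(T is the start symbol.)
Yes. L → T c with FOLLOW(L) on { '(' }

A FIRST/FOLLOW conflict occurs when a non-terminal N has a nullable alternative N → β (β ⇒* ε) and another alternative N → α with FIRST(α) ∩ FOLLOW(N) ≠ ∅: on such a lookahead the parser cannot decide between expanding α and letting N vanish via β.

Nullable non-terminals: L.
FIRST sets used below: FIRST(T) = { '(', 'c' }

L: nullable alternative(s) L → ε; FOLLOW(L) = { '(' }
  L → T c: FIRST \ {ε} = { '(', 'c' } — overlaps FOLLOW(L) on { '(' }: CONFLICT
  L → ε: FIRST \ {ε} = { } — this is the only nullable alternative, skip
  L → c c: FIRST \ {ε} = { 'c' } — disjoint from FOLLOW(L)

T has no nullable alternative, so no FIRST/FOLLOW check is needed there.

So the grammar has 1 FIRST/FOLLOW conflict (marked CONFLICT above).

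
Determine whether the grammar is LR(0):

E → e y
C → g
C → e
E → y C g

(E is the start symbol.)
Yes, the grammar is LR(0)

Augment with E' → E and build the canonical LR(0) collection (I0 = CLOSURE({[E' → . E]}), then GOTO on every symbol after a dot until no new states appear). It has 9 states:
  I0: { [E → . e y], [E → . y C g], [E' → . E] }  — shift
  I1: { [E' → E .] }  — accept
  I2: { [E → e . y] }  — shift
  I3: { [C → . e], [C → . g], [E → y . C g] }  — shift
  I4: { [E → y C . g] }  — shift
  I5: { [C → e .] }  — reduce
  I6: { [C → g .] }  — reduce
  I7: { [E → y C g .] }  — reduce
  I8: { [E → e y .] }  — reduce

Every state is either a pure shift/goto state or contains exactly one complete item and nothing to shift — no conflicts. The grammar is LR(0).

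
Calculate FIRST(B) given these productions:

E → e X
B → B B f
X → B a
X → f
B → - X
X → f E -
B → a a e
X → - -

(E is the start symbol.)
{ '-', 'a' }

To compute FIRST(B), examine every production with B on the left-hand side, reading each right-hand side left to right until a non-nullable symbol is reached.

From B → B B f:
  - B is the symbol being defined: contributes nothing new
    B is not nullable, so stop
From B → - X:
  - '-' is a terminal: add '-' and stop
From B → a a e:
  - a is a terminal: add 'a' and stop

Collecting: FIRST(B) = { '-', 'a' }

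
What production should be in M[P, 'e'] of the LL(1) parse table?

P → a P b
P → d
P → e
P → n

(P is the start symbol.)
To find M[P, 'e'], we find productions for P where 'e' is in the predict set (PREDICT(N → α) = (FIRST(α) \ {ε}) ∪ (FOLLOW(N) if α ⇒* ε)).

P → a P b: PREDICT = { 'a' }
P → d: PREDICT = { 'd' }
P → e: PREDICT = { 'e' }
  'e' is in predict set, so this production goes in M[P, 'e']
P → n: PREDICT = { 'n' }

M[P, 'e'] = P → e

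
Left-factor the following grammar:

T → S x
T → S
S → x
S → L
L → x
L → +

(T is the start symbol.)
T → S T'
T' → x
T' → ε
S → x
S → L
L → x
L → +

Left-factoring transforms A → αβ₁ | αβ₂ into A → αA' and A' → β₁ | β₂
(α is the longest common prefix among the alternatives). Repeat until
no nonterminal has two alternatives with a common prefix.

Round 1: T has alternatives sharing prefix 'S'. Introduce T': T → S T'
  Add: T' → x
  Add: T' → ε

No remaining common prefixes — done.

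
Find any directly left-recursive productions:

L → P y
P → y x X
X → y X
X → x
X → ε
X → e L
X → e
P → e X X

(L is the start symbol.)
No direct left recursion

L → P y: starts with P
P → y x X: starts with y
X → y X: starts with y
X → x: starts with x
X → ε: starts with ε
X → e L: starts with e
X → e: starts with e
P → e X X: starts with e

No direct left recursion found.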